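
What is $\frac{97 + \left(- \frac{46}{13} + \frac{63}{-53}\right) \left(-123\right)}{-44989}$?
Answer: $- \frac{467444}{30997421} \approx -0.01508$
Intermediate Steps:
$\frac{97 + \left(- \frac{46}{13} + \frac{63}{-53}\right) \left(-123\right)}{-44989} = \left(97 + \left(\left(-46\right) \frac{1}{13} + 63 \left(- \frac{1}{53}\right)\right) \left(-123\right)\right) \left(- \frac{1}{44989}\right) = \left(97 + \left(- \frac{46}{13} - \frac{63}{53}\right) \left(-123\right)\right) \left(- \frac{1}{44989}\right) = \left(97 - - \frac{400611}{689}\right) \left(- \frac{1}{44989}\right) = \left(97 + \frac{400611}{689}\right) \left(- \frac{1}{44989}\right) = \frac{467444}{689} \left(- \frac{1}{44989}\right) = - \frac{467444}{30997421}$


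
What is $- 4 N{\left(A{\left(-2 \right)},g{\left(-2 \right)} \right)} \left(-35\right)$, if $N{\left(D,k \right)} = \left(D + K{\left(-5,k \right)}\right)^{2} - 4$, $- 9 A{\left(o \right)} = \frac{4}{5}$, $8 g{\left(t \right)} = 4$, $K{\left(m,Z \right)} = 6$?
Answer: $\frac{1754368}{405} \approx 4331.8$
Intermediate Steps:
$g{\left(t \right)} = \frac{1}{2}$ ($g{\left(t \right)} = \frac{1}{8} \cdot 4 = \frac{1}{2}$)
$A{\left(o \right)} = - \frac{4}{45}$ ($A{\left(o \right)} = - \frac{4 \cdot \frac{1}{5}}{9} = \left(- \frac{1}{9}\right) \frac{4}{5} = - \frac{4}{45}$)
$N{\left(D,k \right)} = -4 + \left(6 + D\right)^{2}$ ($N{\left(D,k \right)} = \left(D + 6\right)^{2} - 4 = \left(6 + D\right)^{2} - 4 = -4 + \left(6 + D\right)^{2}$)
$- 4 N{\left(A{\left(-2 \right)},g{\left(-2 \right)} \right)} \left(-35\right) = - 4 \left(-4 + \left(6 - \frac{4}{45}\right)^{2}\right) \left(-35\right) = - 4 \left(-4 + \left(\frac{266}{45}\right)^{2}\right) \left(-35\right) = - 4 \left(-4 + \frac{70756}{2025}\right) \left(-35\right) = \left(-4\right) \frac{62656}{2025} \left(-35\right) = \left(- \frac{250624}{2025}\right) \left(-35\right) = \frac{1754368}{405}$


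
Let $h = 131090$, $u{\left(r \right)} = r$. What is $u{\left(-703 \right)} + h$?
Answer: $130387$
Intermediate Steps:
$u{\left(-703 \right)} + h = -703 + 131090 = 130387$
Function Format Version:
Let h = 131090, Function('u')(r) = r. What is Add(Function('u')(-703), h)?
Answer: 130387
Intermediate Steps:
Add(Function('u')(-703), h) = Add(-703, 131090) = 130387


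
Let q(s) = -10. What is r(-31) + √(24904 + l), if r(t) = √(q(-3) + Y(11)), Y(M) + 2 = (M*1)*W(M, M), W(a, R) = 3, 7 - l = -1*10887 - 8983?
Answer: √21 + √44781 ≈ 216.20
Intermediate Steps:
l = 19877 (l = 7 - (-1*10887 - 8983) = 7 - (-10887 - 8983) = 7 - 1*(-19870) = 7 + 19870 = 19877)
Y(M) = -2 + 3*M (Y(M) = -2 + (M*1)*3 = -2 + M*3 = -2 + 3*M)
r(t) = √21 (r(t) = √(-10 + (-2 + 3*11)) = √(-10 + (-2 + 33)) = √(-10 + 31) = √21)
r(-31) + √(24904 + l) = √21 + √(24904 + 19877) = √21 + √44781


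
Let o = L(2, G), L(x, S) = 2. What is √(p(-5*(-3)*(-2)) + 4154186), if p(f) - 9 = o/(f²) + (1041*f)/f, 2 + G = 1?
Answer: √3739712402/30 ≈ 2038.4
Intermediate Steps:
G = -1 (G = -2 + 1 = -1)
o = 2
p(f) = 1050 + 2/f² (p(f) = 9 + (2/(f²) + (1041*f)/f) = 9 + (2/f² + 1041) = 9 + (1041 + 2/f²) = 1050 + 2/f²)
√(p(-5*(-3)*(-2)) + 4154186) = √((1050 + 2/(-5*(-3)*(-2))²) + 4154186) = √((1050 + 2/(15*(-2))²) + 4154186) = √((1050 + 2/(-30)²) + 4154186) = √((1050 + 2*(1/900)) + 4154186) = √((1050 + 1/450) + 4154186) = √(472501/450 + 4154186) = √(1869856201/450) = √3739712402/30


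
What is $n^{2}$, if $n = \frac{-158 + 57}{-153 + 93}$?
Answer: $\frac{10201}{3600} \approx 2.8336$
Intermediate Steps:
$n = \frac{101}{60}$ ($n = - \frac{101}{-60} = \left(-101\right) \left(- \frac{1}{60}\right) = \frac{101}{60} \approx 1.6833$)
$n^{2} = \left(\frac{101}{60}\right)^{2} = \frac{10201}{3600}$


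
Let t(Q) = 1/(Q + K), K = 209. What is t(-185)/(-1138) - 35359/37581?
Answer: -321920863/342137424 ≈ -0.94091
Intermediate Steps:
t(Q) = 1/(209 + Q) (t(Q) = 1/(Q + 209) = 1/(209 + Q))
t(-185)/(-1138) - 35359/37581 = 1/((209 - 185)*(-1138)) - 35359/37581 = -1/1138/24 - 35359*1/37581 = (1/24)*(-1/1138) - 35359/37581 = -1/27312 - 35359/37581 = -321920863/342137424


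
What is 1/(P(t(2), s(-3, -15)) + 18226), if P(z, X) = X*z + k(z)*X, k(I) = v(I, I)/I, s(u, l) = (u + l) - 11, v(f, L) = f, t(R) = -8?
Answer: 1/18429 ≈ 5.4262e-5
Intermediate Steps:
s(u, l) = -11 + l + u (s(u, l) = (l + u) - 11 = -11 + l + u)
k(I) = 1 (k(I) = I/I = 1)
P(z, X) = X + X*z (P(z, X) = X*z + 1*X = X*z + X = X + X*z)
1/(P(t(2), s(-3, -15)) + 18226) = 1/((-11 - 15 - 3)*(1 - 8) + 18226) = 1/(-29*(-7) + 18226) = 1/(203 + 18226) = 1/18429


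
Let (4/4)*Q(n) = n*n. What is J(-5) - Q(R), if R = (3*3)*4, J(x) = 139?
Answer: -1157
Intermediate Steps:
R = 36 (R = 9*4 = 36)
Q(n) = n**2 (Q(n) = n*n = n**2)
J(-5) - Q(R) = 139 - 1*36**2 = 139 - 1*1296 = 139 - 1296 = -1157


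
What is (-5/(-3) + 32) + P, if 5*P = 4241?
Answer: 13228/15 ≈ 881.87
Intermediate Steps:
P = 4241/5 (P = (1/5)*4241 = 4241/5 ≈ 848.20)
(-5/(-3) + 32) + P = (-5/(-3) + 32) + 4241/5 = (-1/3*(-5) + 32) + 4241/5 = (5/3 + 32) + 4241/5 = 101/3 + 4241/5 = 13228/15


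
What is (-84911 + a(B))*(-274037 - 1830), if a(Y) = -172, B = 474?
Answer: 23471591961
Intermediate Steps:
(-84911 + a(B))*(-274037 - 1830) = (-84911 - 172)*(-274037 - 1830) = -85083*(-275867) = 23471591961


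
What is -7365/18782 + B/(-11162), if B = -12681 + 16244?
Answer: -37282099/52411171 ≈ -0.71134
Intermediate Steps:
B = 3563
-7365/18782 + B/(-11162) = -7365/18782 + 3563/(-11162) = -7365*1/18782 + 3563*(-1/11162) = -7365/18782 - 3563/11162 = -37282099/52411171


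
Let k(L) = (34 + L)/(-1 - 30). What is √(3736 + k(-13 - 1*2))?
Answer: 11*√29667/31 ≈ 61.118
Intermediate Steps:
k(L) = -34/31 - L/31 (k(L) = (34 + L)/(-31) = (34 + L)*(-1/31) = -34/31 - L/31)
√(3736 + k(-13 - 1*2)) = √(3736 + (-34/31 - (-13 - 1*2)/31)) = √(3736 + (-34/31 - (-13 - 2)/31)) = √(3736 + (-34/31 - 1/31*(-15))) = √(3736 + (-34/31 + 15/31)) = √(3736 - 19/31) = √(115797/31) = 11*√29667/31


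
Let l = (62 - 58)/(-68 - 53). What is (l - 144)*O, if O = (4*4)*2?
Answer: -557696/121 ≈ -4609.1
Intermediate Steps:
l = -4/121 (l = 4/(-121) = 4*(-1/121) = -4/121 ≈ -0.033058)
O = 32 (O = 16*2 = 32)
(l - 144)*O = (-4/121 - 144)*32 = -17428/121*32 = -557696/121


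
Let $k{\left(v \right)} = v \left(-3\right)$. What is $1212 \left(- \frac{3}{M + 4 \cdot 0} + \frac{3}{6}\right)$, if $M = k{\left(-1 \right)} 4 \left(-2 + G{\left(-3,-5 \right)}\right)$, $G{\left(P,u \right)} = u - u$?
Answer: $\frac{1515}{2} \approx 757.5$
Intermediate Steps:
$G{\left(P,u \right)} = 0$
$k{\left(v \right)} = - 3 v$
$M = -24$ ($M = \left(-3\right) \left(-1\right) 4 \left(-2 + 0\right) = 3 \cdot 4 \left(-2\right) = 12 \left(-2\right) = -24$)
$1212 \left(- \frac{3}{M + 4 \cdot 0} + \frac{3}{6}\right) = 1212 \left(- \frac{3}{-24 + 4 \cdot 0} + \frac{3}{6}\right) = 1212 \left(- \frac{3}{-24 + 0} + 3 \cdot \frac{1}{6}\right) = 1212 \left(- \frac{3}{-24} + \frac{1}{2}\right) = 1212 \left(\left(-3\right) \left(- \frac{1}{24}\right) + \frac{1}{2}\right) = 1212 \left(\frac{1}{8} + \frac{1}{2}\right) = 1212 \cdot \frac{5}{8} = \frac{1515}{2}$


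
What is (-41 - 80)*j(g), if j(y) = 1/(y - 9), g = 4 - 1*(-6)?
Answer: -121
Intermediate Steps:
g = 10 (g = 4 + 6 = 10)
j(y) = 1/(-9 + y)
(-41 - 80)*j(g) = (-41 - 80)/(-9 + 10) = -121/1 = -121*1 = -121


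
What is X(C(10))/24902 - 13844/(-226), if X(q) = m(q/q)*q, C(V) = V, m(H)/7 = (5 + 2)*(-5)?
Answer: 86047397/1406963 ≈ 61.158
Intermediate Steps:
m(H) = -245 (m(H) = 7*((5 + 2)*(-5)) = 7*(7*(-5)) = 7*(-35) = -245)
X(q) = -245*q
X(C(10))/24902 - 13844/(-226) = -245*10/24902 - 13844/(-226) = -2450*1/24902 - 13844*(-1/226) = -1225/12451 + 6922/113 = 86047397/1406963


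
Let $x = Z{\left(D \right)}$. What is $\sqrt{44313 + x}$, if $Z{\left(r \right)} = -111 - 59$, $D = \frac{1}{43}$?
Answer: $\sqrt{44143} \approx 210.1$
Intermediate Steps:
$D = \frac{1}{43} \approx 0.023256$
$Z{\left(r \right)} = -170$
$x = -170$
$\sqrt{44313 + x} = \sqrt{44313 - 170} = \sqrt{44143}$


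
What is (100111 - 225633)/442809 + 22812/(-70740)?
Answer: -175748011/290039895 ≈ -0.60594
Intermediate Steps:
(100111 - 225633)/442809 + 22812/(-70740) = -125522*1/442809 + 22812*(-1/70740) = -125522/442809 - 1901/5895 = -175748011/290039895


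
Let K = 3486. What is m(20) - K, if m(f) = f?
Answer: -3466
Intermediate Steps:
m(20) - K = 20 - 1*3486 = 20 - 3486 = -3466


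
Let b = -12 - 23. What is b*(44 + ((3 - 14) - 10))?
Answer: -805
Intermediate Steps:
b = -35
b*(44 + ((3 - 14) - 10)) = -35*(44 + ((3 - 14) - 10)) = -35*(44 + (-11 - 10)) = -35*(44 - 21) = -35*23 = -805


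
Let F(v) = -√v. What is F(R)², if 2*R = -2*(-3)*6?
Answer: 18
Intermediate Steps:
R = 18 (R = (-2*(-3)*6)/2 = (6*6)/2 = (½)*36 = 18)
F(R)² = (-√18)² = (-3*√2)² = 18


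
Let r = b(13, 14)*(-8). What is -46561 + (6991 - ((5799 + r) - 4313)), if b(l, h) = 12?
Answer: -40960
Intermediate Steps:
r = -96 (r = 12*(-8) = -96)
-46561 + (6991 - ((5799 + r) - 4313)) = -46561 + (6991 - ((5799 - 96) - 4313)) = -46561 + (6991 - (5703 - 4313)) = -46561 + (6991 - 1*1390) = -46561 + (6991 - 1390) = -46561 + 5601 = -40960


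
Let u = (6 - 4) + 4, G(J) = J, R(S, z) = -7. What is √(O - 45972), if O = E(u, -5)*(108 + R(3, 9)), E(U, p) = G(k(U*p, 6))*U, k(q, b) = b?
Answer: 84*I*√6 ≈ 205.76*I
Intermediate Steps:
u = 6 (u = 2 + 4 = 6)
E(U, p) = 6*U
O = 3636 (O = (6*6)*(108 - 7) = 36*101 = 3636)
√(O - 45972) = √(3636 - 45972) = √(-42336) = 84*I*√6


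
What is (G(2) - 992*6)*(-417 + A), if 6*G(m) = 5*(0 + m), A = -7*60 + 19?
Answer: 14602118/3 ≈ 4.8674e+6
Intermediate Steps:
A = -401 (A = -420 + 19 = -401)
G(m) = 5*m/6 (G(m) = (5*(0 + m))/6 = (5*m)/6 = 5*m/6)
(G(2) - 992*6)*(-417 + A) = ((⅚)*2 - 992*6)*(-417 - 401) = (5/3 - 5952)*(-818) = -17851/3*(-818) = 14602118/3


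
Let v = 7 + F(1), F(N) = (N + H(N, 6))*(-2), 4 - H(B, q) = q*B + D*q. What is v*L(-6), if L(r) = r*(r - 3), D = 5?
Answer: 3726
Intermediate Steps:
H(B, q) = 4 - 5*q - B*q (H(B, q) = 4 - (q*B + 5*q) = 4 - (B*q + 5*q) = 4 - (5*q + B*q) = 4 + (-5*q - B*q) = 4 - 5*q - B*q)
L(r) = r*(-3 + r)
F(N) = 52 + 10*N (F(N) = (N + (4 - 5*6 - 1*N*6))*(-2) = (N + (4 - 30 - 6*N))*(-2) = (N + (-26 - 6*N))*(-2) = (-26 - 5*N)*(-2) = 52 + 10*N)
v = 69 (v = 7 + (52 + 10*1) = 7 + (52 + 10) = 7 + 62 = 69)
v*L(-6) = 69*(-6*(-3 - 6)) = 69*(-6*(-9)) = 69*54 = 3726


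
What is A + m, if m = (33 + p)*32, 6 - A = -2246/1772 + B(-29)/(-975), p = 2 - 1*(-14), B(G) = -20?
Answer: 272155421/172770 ≈ 1575.2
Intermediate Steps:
p = 16 (p = 2 + 14 = 16)
A = 1252061/172770 (A = 6 - (-2246/1772 - 20/(-975)) = 6 - (-2246*1/1772 - 20*(-1/975)) = 6 - (-1123/886 + 4/195) = 6 - 1*(-215441/172770) = 6 + 215441/172770 = 1252061/172770 ≈ 7.2470)
m = 1568 (m = (33 + 16)*32 = 49*32 = 1568)
A + m = 1252061/172770 + 1568 = 272155421/172770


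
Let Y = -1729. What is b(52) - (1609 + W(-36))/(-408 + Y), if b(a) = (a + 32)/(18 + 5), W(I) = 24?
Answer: 217067/49151 ≈ 4.4163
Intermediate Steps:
b(a) = 32/23 + a/23 (b(a) = (32 + a)/23 = (32 + a)*(1/23) = 32/23 + a/23)
b(52) - (1609 + W(-36))/(-408 + Y) = (32/23 + (1/23)*52) - (1609 + 24)/(-408 - 1729) = (32/23 + 52/23) - 1633/(-2137) = 84/23 - 1633*(-1)/2137 = 84/23 - 1*(-1633/2137) = 84/23 + 1633/2137 = 217067/49151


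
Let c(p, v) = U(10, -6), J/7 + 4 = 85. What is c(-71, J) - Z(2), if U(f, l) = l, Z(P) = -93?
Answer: 87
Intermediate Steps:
J = 567 (J = -28 + 7*85 = -28 + 595 = 567)
c(p, v) = -6
c(-71, J) - Z(2) = -6 - 1*(-93) = -6 + 93 = 87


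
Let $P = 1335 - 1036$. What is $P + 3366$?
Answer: $3665$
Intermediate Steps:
$P = 299$ ($P = 1335 - 1036 = 299$)
$P + 3366 = 299 + 3366 = 3665$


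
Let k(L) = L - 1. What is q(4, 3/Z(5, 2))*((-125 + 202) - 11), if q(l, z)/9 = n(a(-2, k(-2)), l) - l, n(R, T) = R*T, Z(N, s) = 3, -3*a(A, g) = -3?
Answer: 0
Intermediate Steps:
k(L) = -1 + L
a(A, g) = 1 (a(A, g) = -⅓*(-3) = 1)
q(l, z) = 0 (q(l, z) = 9*(1*l - l) = 9*(l - l) = 9*0 = 0)
q(4, 3/Z(5, 2))*((-125 + 202) - 11) = 0*((-125 + 202) - 11) = 0*(77 - 11) = 0*66 = 0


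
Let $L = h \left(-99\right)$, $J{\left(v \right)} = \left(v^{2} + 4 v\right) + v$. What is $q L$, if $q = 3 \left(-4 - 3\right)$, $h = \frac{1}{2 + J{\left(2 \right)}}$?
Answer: $\frac{2079}{16} \approx 129.94$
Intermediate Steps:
$J{\left(v \right)} = v^{2} + 5 v$
$h = \frac{1}{16}$ ($h = \frac{1}{2 + 2 \left(5 + 2\right)} = \frac{1}{2 + 2 \cdot 7} = \frac{1}{2 + 14} = \frac{1}{16} \approx 0.0625$)
$L = - \frac{99}{16}$ ($L = \frac{1}{16} \left(-99\right) = - \frac{99}{16} \approx -6.1875$)
$q = -21$ ($q = 3 \left(-7\right) = -21$)
$q L = \left(-21\right) \left(- \frac{99}{16}\right) = \frac{2079}{16}$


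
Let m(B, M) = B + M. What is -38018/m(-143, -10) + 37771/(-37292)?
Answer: 1411988293/5705676 ≈ 247.47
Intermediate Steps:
-38018/m(-143, -10) + 37771/(-37292) = -38018/(-143 - 10) + 37771/(-37292) = -38018/(-153) + 37771*(-1/37292) = -38018*(-1/153) - 37771/37292 = 38018/153 - 37771/37292 = 1411988293/5705676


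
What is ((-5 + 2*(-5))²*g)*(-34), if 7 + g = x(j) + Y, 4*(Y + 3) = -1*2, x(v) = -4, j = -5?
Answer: 110925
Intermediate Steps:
Y = -7/2 (Y = -3 + (-1*2)/4 = -3 + (¼)*(-2) = -3 - ½ = -7/2 ≈ -3.5000)
g = -29/2 (g = -7 + (-4 - 7/2) = -7 - 15/2 = -29/2 ≈ -14.500)
((-5 + 2*(-5))²*g)*(-34) = ((-5 + 2*(-5))²*(-29/2))*(-34) = ((-5 - 10)²*(-29/2))*(-34) = ((-15)²*(-29/2))*(-34) = (225*(-29/2))*(-34) = -6525/2*(-34) = 110925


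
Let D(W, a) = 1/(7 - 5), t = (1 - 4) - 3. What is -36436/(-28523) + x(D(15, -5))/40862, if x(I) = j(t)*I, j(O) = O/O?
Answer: 2977724187/2331013652 ≈ 1.2774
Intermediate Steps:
t = -6 (t = -3 - 3 = -6)
j(O) = 1
D(W, a) = 1/2
x(I) = I (x(I) = 1*I = I)
-36436/(-28523) + x(D(15, -5))/40862 = -36436/(-28523) + (1/2)/40862 = -36436*(-1/28523) + (1/2)*(1/40862) = 36436/28523 + 1/81724 = 2977724187/2331013652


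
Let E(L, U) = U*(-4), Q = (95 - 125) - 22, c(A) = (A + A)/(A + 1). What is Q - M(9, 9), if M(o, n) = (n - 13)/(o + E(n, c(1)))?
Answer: -256/5 ≈ -51.200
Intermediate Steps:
c(A) = 2*A/(1 + A) (c(A) = (2*A)/(1 + A) = 2*A/(1 + A))
Q = -52 (Q = -30 - 22 = -52)
E(L, U) = -4*U
M(o, n) = (-13 + n)/(-4 + o) (M(o, n) = (n - 13)/(o - 8/(1 + 1)) = (-13 + n)/(o - 8/2) = (-13 + n)/(o - 4*1) = (-13 + n)/(o - 4) = (-13 + n)/(-4 + o))
Q - M(9, 9) = -52 - (-13 + 9)/(-4 + 9) = -52 - (-4)/5 = -52 - 1*(-⅘) = -52 + ⅘ = -256/5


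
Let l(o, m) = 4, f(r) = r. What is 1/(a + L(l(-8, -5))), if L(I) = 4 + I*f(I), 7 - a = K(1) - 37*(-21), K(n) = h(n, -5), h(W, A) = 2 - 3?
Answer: -1/749 ≈ -0.0013351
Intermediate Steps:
h(W, A) = -1
K(n) = -1
a = -769 (a = 7 - (-1 - 37*(-21)) = 7 - (-1 + 777) = 7 - 1*776 = 7 - 776 = -769)
L(I) = 4 + I² (L(I) = 4 + I*I = 4 + I²)
1/(a + L(l(-8, -5))) = 1/(-769 + (4 + 4²)) = 1/(-769 + (4 + 16)) = 1/(-769 + 20) = 1/(-749) = -1/749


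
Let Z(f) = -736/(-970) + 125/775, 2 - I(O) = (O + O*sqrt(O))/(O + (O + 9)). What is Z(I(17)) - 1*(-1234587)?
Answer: 18562029378/15035 ≈ 1.2346e+6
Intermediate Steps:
I(O) = 2 - (O + O**(3/2))/(9 + 2*O) (I(O) = 2 - (O + O*sqrt(O))/(O + (O + 9)) = 2 - (O + O**(3/2))/(O + (9 + O)) = 2 - (O + O**(3/2))/(9 + 2*O))
Z(f) = 13833/15035 (Z(f) = -736*(-1/970) + 125*(1/775) = 368/485 + 5/31 = 13833/15035)
Z(I(17)) - 1*(-1234587) = 13833/15035 - 1*(-1234587) = 13833/15035 + 1234587 = 18562029378/15035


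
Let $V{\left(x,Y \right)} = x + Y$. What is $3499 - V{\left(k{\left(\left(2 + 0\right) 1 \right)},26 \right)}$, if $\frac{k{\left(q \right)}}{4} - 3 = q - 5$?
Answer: $3473$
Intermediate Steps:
$k{\left(q \right)} = -8 + 4 q$ ($k{\left(q \right)} = 12 + 4 \left(q - 5\right) = 12 + 4 \left(-5 + q\right) = 12 + \left(-20 + 4 q\right) = -8 + 4 q$)
$V{\left(x,Y \right)} = Y + x$
$3499 - V{\left(k{\left(\left(2 + 0\right) 1 \right)},26 \right)} = 3499 - \left(26 - \left(8 - 4 \left(2 + 0\right) 1\right)\right) = 3499 - \left(26 - \left(8 - 4 \cdot 2 \cdot 1\right)\right) = 3499 - \left(26 + \left(-8 + 4 \cdot 2\right)\right) = 3499 - \left(26 + \left(-8 + 8\right)\right) = 3499 - \left(26 + 0\right) = 3499 - 26 = 3473$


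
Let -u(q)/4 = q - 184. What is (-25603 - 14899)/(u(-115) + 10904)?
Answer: -1841/550 ≈ -3.3473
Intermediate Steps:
u(q) = 736 - 4*q (u(q) = -4*(q - 184) = -4*(-184 + q) = 736 - 4*q)
(-25603 - 14899)/(u(-115) + 10904) = (-25603 - 14899)/((736 - 4*(-115)) + 10904) = -40502/((736 + 460) + 10904) = -40502/(1196 + 10904) = -40502/12100 = -40502*1/12100 = -1841/550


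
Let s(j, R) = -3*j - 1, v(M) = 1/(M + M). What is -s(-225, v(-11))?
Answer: -674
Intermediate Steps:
v(M) = 1/(2*M)
s(j, R) = -1 - 3*j
-s(-225, v(-11)) = -(-1 - 3*(-225)) = -(-1 + 675) = -1*674 = -674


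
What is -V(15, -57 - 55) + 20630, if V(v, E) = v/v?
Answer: 20629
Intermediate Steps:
V(v, E) = 1
-V(15, -57 - 55) + 20630 = -1*1 + 20630 = -1 + 20630 = 20629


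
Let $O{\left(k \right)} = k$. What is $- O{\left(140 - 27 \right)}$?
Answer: $-113$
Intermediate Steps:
$- O{\left(140 - 27 \right)} = - (140 - 27) = \left(-1\right) 113 = -113$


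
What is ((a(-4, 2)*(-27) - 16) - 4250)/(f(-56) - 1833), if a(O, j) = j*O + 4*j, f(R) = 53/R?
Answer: 238896/102701 ≈ 2.3261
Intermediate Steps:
a(O, j) = 4*j + O*j (a(O, j) = O*j + 4*j = 4*j + O*j)
((a(-4, 2)*(-27) - 16) - 4250)/(f(-56) - 1833) = (((2*(4 - 4))*(-27) - 16) - 4250)/(53/(-56) - 1833) = (((2*0)*(-27) - 16) - 4250)/(53*(-1/56) - 1833) = ((0*(-27) - 16) - 4250)/(-53/56 - 1833) = ((0 - 16) - 4250)/(-102701/56) = (-16 - 4250)*(-56/102701) = -4266*(-56/102701) = 238896/102701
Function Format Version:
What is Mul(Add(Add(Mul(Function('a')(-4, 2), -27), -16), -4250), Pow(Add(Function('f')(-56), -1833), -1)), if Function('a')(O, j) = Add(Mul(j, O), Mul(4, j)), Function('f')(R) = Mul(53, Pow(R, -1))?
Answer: Rational(238896, 102701) ≈ 2.3261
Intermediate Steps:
Function('a')(O, j) = Add(Mul(4, j), Mul(O, j)) (Function('a')(O, j) = Add(Mul(O, j), Mul(4, j)) = Add(Mul(4, j), Mul(O, j)))
Mul(Add(Add(Mul(Function('a')(-4, 2), -27), -16), -4250), Pow(Add(Function('f')(-56), -1833), -1)) = Mul(Add(Add(Mul(Mul(2, Add(4, -4)), -27), -16), -4250), Pow(Add(Mul(53, Pow(-56, -1)), -1833), -1)) = Mul(Add(Add(Mul(Mul(2, 0), -27), -16), -4250), Pow(Add(Mul(53, Rational(-1, 56)), -1833), -1)) = Mul(Add(Add(Mul(0, -27), -16), -4250), Pow(Add(Rational(-53, 56), -1833), -1)) = Mul(Add(Add(0, -16), -4250), Pow(Rational(-102701, 56), -1)) = Mul(Add(-16, -4250), Rational(-56, 102701)) = Mul(-4266, Rational(-56, 102701)) = Rational(238896, 102701)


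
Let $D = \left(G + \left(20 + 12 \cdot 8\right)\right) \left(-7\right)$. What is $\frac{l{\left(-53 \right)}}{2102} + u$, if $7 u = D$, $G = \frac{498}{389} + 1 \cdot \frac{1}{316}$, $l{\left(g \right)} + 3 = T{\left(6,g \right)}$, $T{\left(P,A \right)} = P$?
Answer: $- \frac{15152020605}{129193124} \approx -117.28$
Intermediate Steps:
$l{\left(g \right)} = 3$ ($l{\left(g \right)} = -3 + 6 = 3$)
$G = \frac{157757}{122924}$ ($G = 498 \cdot \frac{1}{389} + 1 \cdot \frac{1}{316} = \frac{498}{389} + \frac{1}{316} = \frac{157757}{122924} \approx 1.2834$)
$D = - \frac{100918587}{122924}$ ($D = \left(\frac{157757}{122924} + \left(20 + 12 \cdot 8\right)\right) \left(-7\right) = \left(\frac{157757}{122924} + \left(20 + 96\right)\right) \left(-7\right) = \left(\frac{157757}{122924} + 116\right) \left(-7\right) = \frac{14416941}{122924} \left(-7\right) = - \frac{100918587}{122924} \approx -820.98$)
$u = - \frac{14416941}{122924}$ ($u = \frac{1}{7} \left(- \frac{100918587}{122924}\right) = - \frac{14416941}{122924} \approx -117.28$)
$\frac{l{\left(-53 \right)}}{2102} + u = \frac{3}{2102} - \frac{14416941}{122924} = - \frac{15152020605}{129193124}$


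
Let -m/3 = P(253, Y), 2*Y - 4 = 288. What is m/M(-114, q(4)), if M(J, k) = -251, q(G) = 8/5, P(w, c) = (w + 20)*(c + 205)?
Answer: 287469/251 ≈ 1145.3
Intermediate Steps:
Y = 146 (Y = 2 + (1/2)*288 = 2 + 144 = 146)
P(w, c) = (20 + w)*(205 + c)
q(G) = 8/5 (q(G) = 8*(1/5) = 8/5)
m = -287469 (m = -3*(4100 + 20*146 + 205*253 + 146*253) = -3*(4100 + 2920 + 51865 + 36938) = -3*95823 = -287469)
m/M(-114, q(4)) = -287469/(-251) = -287469*(-1/251) = 287469/251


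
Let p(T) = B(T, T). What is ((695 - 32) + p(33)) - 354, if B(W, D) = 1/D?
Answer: 10198/33 ≈ 309.03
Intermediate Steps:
p(T) = 1/T
((695 - 32) + p(33)) - 354 = ((695 - 32) + 1/33) - 354 = (663 + 1/33) - 354 = 21880/33 - 354 = 10198/33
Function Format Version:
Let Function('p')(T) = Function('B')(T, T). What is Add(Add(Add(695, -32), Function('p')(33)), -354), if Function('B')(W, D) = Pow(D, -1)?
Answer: Rational(10198, 33) ≈ 309.03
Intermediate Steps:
Function('p')(T) = Pow(T, -1)
Add(Add(Add(695, -32), Function('p')(33)), -354) = Add(Add(Add(695, -32), Pow(33, -1)), -354) = Add(Add(663, Rational(1, 33)), -354) = Add(Rational(21880, 33), -354) = Rational(10198, 33)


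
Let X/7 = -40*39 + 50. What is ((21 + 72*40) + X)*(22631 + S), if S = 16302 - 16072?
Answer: -175321009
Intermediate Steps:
X = -10570 (X = 7*(-40*39 + 50) = 7*(-1560 + 50) = 7*(-1510) = -10570)
S = 230
((21 + 72*40) + X)*(22631 + S) = ((21 + 72*40) - 10570)*(22631 + 230) = ((21 + 2880) - 10570)*22861 = (2901 - 10570)*22861 = -7669*22861 = -175321009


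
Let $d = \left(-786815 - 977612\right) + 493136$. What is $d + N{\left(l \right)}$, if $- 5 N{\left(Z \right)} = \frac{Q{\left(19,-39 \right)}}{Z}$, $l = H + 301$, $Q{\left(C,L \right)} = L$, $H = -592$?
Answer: $- \frac{616576148}{485} \approx -1.2713 \cdot 10^{6}$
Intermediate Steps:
$l = -291$ ($l = -592 + 301 = -291$)
$N{\left(Z \right)} = \frac{39}{5 Z}$ ($N{\left(Z \right)} = - \frac{\left(-39\right) \frac{1}{Z}}{5} = \frac{39}{5 Z}$)
$d = -1271291$ ($d = -1764427 + 493136 = -1271291$)
$d + N{\left(l \right)} = -1271291 + \frac{39}{5 \left(-291\right)} = -1271291 + \frac{39}{5} \left(- \frac{1}{291}\right) = -1271291 - \frac{13}{485} = - \frac{616576148}{485}$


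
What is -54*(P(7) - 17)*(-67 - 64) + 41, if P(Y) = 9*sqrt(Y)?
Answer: -120217 + 63666*sqrt(7) ≈ 48227.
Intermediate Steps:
-54*(P(7) - 17)*(-67 - 64) + 41 = -54*(9*sqrt(7) - 17)*(-67 - 64) + 41 = -54*(-17 + 9*sqrt(7))*(-131) + 41 = -54*(2227 - 1179*sqrt(7)) + 41 = (-120258 + 63666*sqrt(7)) + 41 = -120217 + 63666*sqrt(7)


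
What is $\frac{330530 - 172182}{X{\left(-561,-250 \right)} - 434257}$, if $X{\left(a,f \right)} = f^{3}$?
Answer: $- \frac{158348}{16059257} \approx -0.0098602$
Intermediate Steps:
$\frac{330530 - 172182}{X{\left(-561,-250 \right)} - 434257} = \frac{330530 - 172182}{\left(-250\right)^{3} - 434257} = \frac{158348}{-15625000 - 434257} = \frac{158348}{-16059257} = 158348 \left(- \frac{1}{16059257}\right) = - \frac{158348}{16059257}$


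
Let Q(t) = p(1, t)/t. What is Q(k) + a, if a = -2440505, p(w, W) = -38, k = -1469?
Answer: -3585101807/1469 ≈ -2.4405e+6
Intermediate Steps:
Q(t) = -38/t
Q(k) + a = -38/(-1469) - 2440505 = -38*(-1/1469) - 2440505 = 38/1469 - 2440505 = -3585101807/1469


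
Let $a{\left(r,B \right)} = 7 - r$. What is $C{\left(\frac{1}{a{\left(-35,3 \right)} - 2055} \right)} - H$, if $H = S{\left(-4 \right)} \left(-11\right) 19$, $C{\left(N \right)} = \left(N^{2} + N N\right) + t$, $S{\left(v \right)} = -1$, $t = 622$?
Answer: $\frac{1673545799}{4052169} \approx 413.0$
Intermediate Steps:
$C{\left(N \right)} = 622 + 2 N^{2}$ ($C{\left(N \right)} = \left(N^{2} + N N\right) + 622 = \left(N^{2} + N^{2}\right) + 622 = 2 N^{2} + 622 = 622 + 2 N^{2}$)
$H = 209$ ($H = \left(-1\right) \left(-11\right) 19 = 11 \cdot 19 = 209$)
$C{\left(\frac{1}{a{\left(-35,3 \right)} - 2055} \right)} - H = \left(622 + 2 \left(\frac{1}{\left(7 - -35\right) - 2055}\right)^{2}\right) - 209 = \left(622 + 2 \left(\frac{1}{\left(7 + 35\right) - 2055}\right)^{2}\right) - 209 = \left(622 + 2 \left(\frac{1}{42 - 2055}\right)^{2}\right) - 209 = \left(622 + 2 \left(\frac{1}{-2013}\right)^{2}\right) - 209 = \left(622 + 2 \left(- \frac{1}{2013}\right)^{2}\right) - 209 = \left(622 + 2 \cdot \frac{1}{4052169}\right) - 209 = \left(622 + \frac{2}{4052169}\right) - 209 = \frac{2520449120}{4052169} - 209 = \frac{1673545799}{4052169}$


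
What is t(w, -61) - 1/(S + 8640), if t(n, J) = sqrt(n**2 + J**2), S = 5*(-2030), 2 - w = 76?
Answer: 1/1510 + sqrt(9197) ≈ 95.902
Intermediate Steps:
w = -74 (w = 2 - 1*76 = 2 - 76 = -74)
S = -10150
t(n, J) = sqrt(J**2 + n**2)
t(w, -61) - 1/(S + 8640) = sqrt((-61)**2 + (-74)**2) - 1/(-10150 + 8640) = sqrt(3721 + 5476) - 1/(-1510) = sqrt(9197) - 1*(-1/1510) = sqrt(9197) + 1/1510 = 1/1510 + sqrt(9197)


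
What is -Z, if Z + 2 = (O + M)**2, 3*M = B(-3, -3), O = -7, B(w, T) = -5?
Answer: -658/9 ≈ -73.111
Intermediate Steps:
M = -5/3 (M = (1/3)*(-5) = -5/3 ≈ -1.6667)
Z = 658/9 (Z = -2 + (-7 - 5/3)**2 = -2 + (-26/3)**2 = -2 + 676/9 = 658/9 ≈ 73.111)
-Z = -1*658/9 = -658/9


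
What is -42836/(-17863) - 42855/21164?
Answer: 141062239/378052532 ≈ 0.37313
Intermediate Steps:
-42836/(-17863) - 42855/21164 = -42836*(-1/17863) - 42855*1/21164 = 42836/17863 - 42855/21164 = 141062239/378052532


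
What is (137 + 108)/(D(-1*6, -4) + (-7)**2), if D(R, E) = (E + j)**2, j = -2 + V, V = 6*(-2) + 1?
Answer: 245/338 ≈ 0.72485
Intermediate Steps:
V = -11 (V = -12 + 1 = -11)
j = -13 (j = -2 - 11 = -13)
D(R, E) = (-13 + E)**2 (D(R, E) = (E - 13)**2 = (-13 + E)**2)
(137 + 108)/(D(-1*6, -4) + (-7)**2) = (137 + 108)/((-13 - 4)**2 + (-7)**2) = 245/((-17)**2 + 49) = 245/(289 + 49) = 245/338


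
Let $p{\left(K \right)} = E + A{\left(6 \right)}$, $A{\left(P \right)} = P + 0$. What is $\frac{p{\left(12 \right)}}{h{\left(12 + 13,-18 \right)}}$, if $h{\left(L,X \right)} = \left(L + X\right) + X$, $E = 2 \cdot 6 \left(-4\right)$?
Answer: $\frac{42}{11} \approx 3.8182$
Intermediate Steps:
$A{\left(P \right)} = P$
$E = -48$ ($E = 12 \left(-4\right) = -48$)
$h{\left(L,X \right)} = L + 2 X$
$p{\left(K \right)} = -42$ ($p{\left(K \right)} = -48 + 6 = -42$)
$\frac{p{\left(12 \right)}}{h{\left(12 + 13,-18 \right)}} = - \frac{42}{\left(12 + 13\right) + 2 \left(-18\right)} = - \frac{42}{25 - 36} = - \frac{42}{-11} = \left(-42\right) \left(- \frac{1}{11}\right) = \frac{42}{11}$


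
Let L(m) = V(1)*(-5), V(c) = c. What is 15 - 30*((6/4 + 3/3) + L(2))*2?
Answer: 165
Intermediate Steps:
L(m) = -5 (L(m) = 1*(-5) = -5)
15 - 30*((6/4 + 3/3) + L(2))*2 = 15 - 30*((6/4 + 3/3) - 5)*2 = 15 - 30*((6*(¼) + 3*(⅓)) - 5)*2 = 15 - 30*((3/2 + 1) - 5)*2 = 15 - 30*(5/2 - 5)*2 = 15 - (-75)*2 = 15 - 30*(-5) = 15 + 150 = 165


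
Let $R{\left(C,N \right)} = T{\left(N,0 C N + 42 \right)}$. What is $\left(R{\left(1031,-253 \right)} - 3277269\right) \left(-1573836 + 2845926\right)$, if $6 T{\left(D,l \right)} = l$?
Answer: $-4168972217580$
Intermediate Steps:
$T{\left(D,l \right)} = \frac{l}{6}$
$R{\left(C,N \right)} = 7$ ($R{\left(C,N \right)} = \frac{0 C N + 42}{6} = \frac{0 N + 42}{6} = \frac{0 + 42}{6} = \frac{1}{6} \cdot 42 = 7$)
$\left(R{\left(1031,-253 \right)} - 3277269\right) \left(-1573836 + 2845926\right) = \left(7 - 3277269\right) \left(-1573836 + 2845926\right) = \left(-3277262\right) 1272090 = -4168972217580$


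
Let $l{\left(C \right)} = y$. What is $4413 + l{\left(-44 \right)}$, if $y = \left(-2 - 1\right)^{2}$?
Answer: $4422$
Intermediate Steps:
$y = 9$ ($y = \left(-3\right)^{2} = 9$)
$l{\left(C \right)} = 9$
$4413 + l{\left(-44 \right)} = 4413 + 9 = 4422$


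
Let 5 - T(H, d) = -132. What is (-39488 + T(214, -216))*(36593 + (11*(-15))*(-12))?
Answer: -1517886123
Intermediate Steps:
T(H, d) = 137 (T(H, d) = 5 - 1*(-132) = 5 + 132 = 137)
(-39488 + T(214, -216))*(36593 + (11*(-15))*(-12)) = (-39488 + 137)*(36593 + (11*(-15))*(-12)) = -39351*(36593 - 165*(-12)) = -39351*(36593 + 1980) = -39351*38573 = -1517886123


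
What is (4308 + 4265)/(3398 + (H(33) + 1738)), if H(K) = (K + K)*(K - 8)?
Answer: 8573/6786 ≈ 1.2633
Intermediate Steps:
H(K) = 2*K*(-8 + K) (H(K) = (2*K)*(-8 + K) = 2*K*(-8 + K))
(4308 + 4265)/(3398 + (H(33) + 1738)) = (4308 + 4265)/(3398 + (2*33*(-8 + 33) + 1738)) = 8573/(3398 + (2*33*25 + 1738)) = 8573/(3398 + (1650 + 1738)) = 8573/(3398 + 3388) = 8573/6786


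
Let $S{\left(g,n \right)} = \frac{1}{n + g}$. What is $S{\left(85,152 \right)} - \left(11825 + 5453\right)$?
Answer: $- \frac{4094885}{237} \approx -17278.0$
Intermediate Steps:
$S{\left(g,n \right)} = \frac{1}{g + n}$
$S{\left(85,152 \right)} - \left(11825 + 5453\right) = \frac{1}{85 + 152} - \left(11825 + 5453\right) = \frac{1}{237} - 17278 = - \frac{4094885}{237}$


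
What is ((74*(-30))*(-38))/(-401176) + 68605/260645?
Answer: 138366682/2614112963 ≈ 0.052931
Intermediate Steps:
((74*(-30))*(-38))/(-401176) + 68605/260645 = -2220*(-38)*(-1/401176) + 68605*(1/260645) = 84360*(-1/401176) + 13721/52129 = -10545/50147 + 13721/52129 = 138366682/2614112963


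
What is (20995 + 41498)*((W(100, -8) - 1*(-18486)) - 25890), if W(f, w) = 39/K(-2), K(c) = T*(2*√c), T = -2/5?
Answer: -462698172 + 12186135*I*√2/8 ≈ -4.627e+8 + 2.1542e+6*I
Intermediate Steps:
T = -⅖ (T = -2*⅕ = -⅖ ≈ -0.40000)
K(c) = -4*√c/5
W(f, w) = 195*I*√2/8 (W(f, w) = 39/((-4*I*√2/5)) = 39*(5*I*√2/8) = 195*I*√2/8)
(20995 + 41498)*((W(100, -8) - 1*(-18486)) - 25890) = (20995 + 41498)*((195*I*√2/8 - 1*(-18486)) - 25890) = 62493*((195*I*√2/8 + 18486) - 25890) = 62493*((18486 + 195*I*√2/8) - 25890) = 62493*(-7404 + 195*I*√2/8) = -462698172 + 12186135*I*√2/8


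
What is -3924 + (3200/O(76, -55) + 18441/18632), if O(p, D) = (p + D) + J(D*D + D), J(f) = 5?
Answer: -920404651/242216 ≈ -3799.9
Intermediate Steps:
O(p, D) = 5 + D + p (O(p, D) = (p + D) + 5 = (D + p) + 5 = 5 + D + p)
-3924 + (3200/O(76, -55) + 18441/18632) = -3924 + (3200/(5 - 55 + 76) + 18441/18632) = -3924 + (3200/26 + 18441*(1/18632)) = -3924 + (3200*(1/26) + 18441/18632) = -3924 + (1600/13 + 18441/18632) = -3924 + 30050933/242216 = -920404651/242216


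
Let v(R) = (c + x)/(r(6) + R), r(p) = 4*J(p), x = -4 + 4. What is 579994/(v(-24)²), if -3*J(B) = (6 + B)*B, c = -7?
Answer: 8351913600/49 ≈ 1.7045e+8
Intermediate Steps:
J(B) = -B*(6 + B)/3 (J(B) = -(6 + B)*B/3 = -B*(6 + B)/3)
x = 0
r(p) = -4*p*(6 + p)/3 (r(p) = 4*(-p*(6 + p)/3) = -4*p*(6 + p)/3)
v(R) = -7/(-96 + R) (v(R) = (-7 + 0)/(-4/3*6*(6 + 6) + R) = -7/(-4/3*6*12 + R) = -7/(-96 + R))
579994/(v(-24)²) = 579994/((-7/(-96 - 24))²) = 579994/((-7/(-120))²) = 579994/((-7*(-1/120))²) = 579994/((7/120)²) = 579994/(49/14400) = 579994*(14400/49) = 8351913600/49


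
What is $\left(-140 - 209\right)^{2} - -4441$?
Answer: $126242$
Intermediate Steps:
$\left(-140 - 209\right)^{2} - -4441 = \left(-349\right)^{2} + 4441 = 121801 + 4441 = 126242$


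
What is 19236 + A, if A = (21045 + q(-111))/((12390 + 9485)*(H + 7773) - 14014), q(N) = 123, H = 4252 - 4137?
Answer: 237064446276/12323999 ≈ 19236.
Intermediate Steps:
H = 115
A = 1512/12323999 (A = (21045 + 123)/((12390 + 9485)*(115 + 7773) - 14014) = 21168/(21875*7888 - 14014) = 21168/(172550000 - 14014) = 21168/172535986 = 21168*(1/172535986) = 1512/12323999 ≈ 0.00012269)
19236 + A = 19236 + 1512/12323999 = 237064446276/12323999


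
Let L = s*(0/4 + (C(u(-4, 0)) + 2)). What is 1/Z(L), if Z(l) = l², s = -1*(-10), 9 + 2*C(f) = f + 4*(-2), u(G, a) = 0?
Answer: 1/4225 ≈ 0.00023669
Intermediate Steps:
C(f) = -17/2 + f/2 (C(f) = -9/2 + (f + 4*(-2))/2 = -9/2 + (f - 8)/2 = -9/2 + (-8 + f)/2 = -9/2 + (-4 + f/2) = -17/2 + f/2)
s = 10
L = -65 (L = 10*(0/4 + ((-17/2 + (½)*0) + 2)) = 10*(0*(¼) + ((-17/2 + 0) + 2)) = 10*(0 + (-17/2 + 2)) = 10*(0 - 13/2) = 10*(-13/2) = -65)
1/Z(L) = 1/((-65)²) = 1/4225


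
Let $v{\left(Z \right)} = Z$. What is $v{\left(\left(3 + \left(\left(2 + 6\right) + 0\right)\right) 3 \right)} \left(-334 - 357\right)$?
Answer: $-22803$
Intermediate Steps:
$v{\left(\left(3 + \left(\left(2 + 6\right) + 0\right)\right) 3 \right)} \left(-334 - 357\right) = \left(3 + \left(\left(2 + 6\right) + 0\right)\right) 3 \left(-334 - 357\right) = \left(3 + \left(8 + 0\right)\right) 3 \left(-334 - 357\right) = \left(3 + 8\right) 3 \left(-691\right) = 11 \cdot 3 \left(-691\right) = 33 \left(-691\right) = -22803$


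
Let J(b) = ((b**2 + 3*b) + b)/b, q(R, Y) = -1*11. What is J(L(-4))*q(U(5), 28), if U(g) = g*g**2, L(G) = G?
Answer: 0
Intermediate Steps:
U(g) = g**3
q(R, Y) = -11
J(b) = (b**2 + 4*b)/b
J(L(-4))*q(U(5), 28) = (4 - 4)*(-11) = 0*(-11) = 0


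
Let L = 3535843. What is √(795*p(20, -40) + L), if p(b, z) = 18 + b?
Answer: √3566053 ≈ 1888.4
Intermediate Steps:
√(795*p(20, -40) + L) = √(795*(18 + 20) + 3535843) = √(795*38 + 3535843) = √(30210 + 3535843) = √3566053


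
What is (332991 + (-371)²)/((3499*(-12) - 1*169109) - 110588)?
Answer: -470632/321685 ≈ -1.4630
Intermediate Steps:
(332991 + (-371)²)/((3499*(-12) - 1*169109) - 110588) = (332991 + 137641)/((-41988 - 169109) - 110588) = 470632/(-211097 - 110588) = 470632/(-321685) = 470632*(-1/321685) = -470632/321685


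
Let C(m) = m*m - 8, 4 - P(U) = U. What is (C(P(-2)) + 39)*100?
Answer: 6700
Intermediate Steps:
P(U) = 4 - U
C(m) = -8 + m² (C(m) = m² - 8 = -8 + m²)
(C(P(-2)) + 39)*100 = ((-8 + (4 - 1*(-2))²) + 39)*100 = ((-8 + (4 + 2)²) + 39)*100 = ((-8 + 6²) + 39)*100 = ((-8 + 36) + 39)*100 = (28 + 39)*100 = 67*100 = 6700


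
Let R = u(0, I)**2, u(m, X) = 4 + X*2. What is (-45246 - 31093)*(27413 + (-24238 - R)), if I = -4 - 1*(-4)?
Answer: -241154901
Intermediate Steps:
I = 0 (I = -4 + 4 = 0)
u(m, X) = 4 + 2*X
R = 16 (R = (4 + 2*0)**2 = (4 + 0)**2 = 4**2 = 16)
(-45246 - 31093)*(27413 + (-24238 - R)) = (-45246 - 31093)*(27413 + (-24238 - 1*16)) = -76339*(27413 + (-24238 - 16)) = -76339*(27413 - 24254) = -76339*3159 = -241154901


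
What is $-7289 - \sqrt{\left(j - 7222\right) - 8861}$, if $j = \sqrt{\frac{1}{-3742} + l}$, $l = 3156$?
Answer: $-7289 - \frac{i \sqrt{225203236812 - 3742 \sqrt{44192088242}}}{3742} \approx -7289.0 - 126.6 i$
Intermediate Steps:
$j = \frac{\sqrt{44192088242}}{3742}$ ($j = \sqrt{\frac{1}{-3742} + 3156} = \sqrt{- \frac{1}{3742} + 3156} = \sqrt{\frac{11809751}{3742}} = \frac{\sqrt{44192088242}}{3742} \approx 56.178$)
$-7289 - \sqrt{\left(j - 7222\right) - 8861} = -7289 - \sqrt{\left(\frac{\sqrt{44192088242}}{3742} - 7222\right) - 8861} = -7289 - \sqrt{\left(-7222 + \frac{\sqrt{44192088242}}{3742}\right) - 8861} = -7289 - \sqrt{-16083 + \frac{\sqrt{44192088242}}{3742}}$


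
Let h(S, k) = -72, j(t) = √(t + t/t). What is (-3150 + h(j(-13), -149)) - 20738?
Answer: -23960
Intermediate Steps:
j(t) = √(1 + t) (j(t) = √(t + 1) = √(1 + t))
(-3150 + h(j(-13), -149)) - 20738 = (-3150 - 72) - 20738 = -3222 - 20738 = -23960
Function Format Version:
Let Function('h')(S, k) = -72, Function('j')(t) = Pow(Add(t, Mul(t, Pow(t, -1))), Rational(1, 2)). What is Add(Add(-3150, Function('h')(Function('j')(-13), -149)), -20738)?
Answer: -23960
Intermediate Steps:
Function('j')(t) = Pow(Add(1, t), Rational(1, 2)) (Function('j')(t) = Pow(Add(t, 1), Rational(1, 2)) = Pow(Add(1, t), Rational(1, 2)))
Add(Add(-3150, Function('h')(Function('j')(-13), -149)), -20738) = Add(Add(-3150, -72), -20738) = Add(-3222, -20738) = -23960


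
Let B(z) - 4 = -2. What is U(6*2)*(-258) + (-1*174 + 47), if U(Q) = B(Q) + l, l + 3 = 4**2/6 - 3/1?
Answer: 217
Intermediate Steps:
B(z) = 2 (B(z) = 4 - 2 = 2)
l = -10/3 (l = -3 + (4**2/6 - 3/1) = -3 + (16*(1/6) - 3*1) = -3 + (8/3 - 3) = -3 - 1/3 = -10/3 ≈ -3.3333)
U(Q) = -4/3 (U(Q) = 2 - 10/3 = -4/3)
U(6*2)*(-258) + (-1*174 + 47) = -4/3*(-258) + (-1*174 + 47) = 344 + (-174 + 47) = 344 - 127 = 217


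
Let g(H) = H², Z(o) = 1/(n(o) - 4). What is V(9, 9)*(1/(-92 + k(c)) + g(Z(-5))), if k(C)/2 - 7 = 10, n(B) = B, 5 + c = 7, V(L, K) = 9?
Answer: -23/522 ≈ -0.044061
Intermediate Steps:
c = 2 (c = -5 + 7 = 2)
k(C) = 34 (k(C) = 14 + 2*10 = 14 + 20 = 34)
Z(o) = 1/(-4 + o) (Z(o) = 1/(o - 4) = 1/(-4 + o))
V(9, 9)*(1/(-92 + k(c)) + g(Z(-5))) = 9*(1/(-92 + 34) + (1/(-4 - 5))²) = 9*(1/(-58) + (1/(-9))²) = 9*(-1/58 + (-⅑)²) = 9*(-1/58 + 1/81) = 9*(-23/4698) = -23/522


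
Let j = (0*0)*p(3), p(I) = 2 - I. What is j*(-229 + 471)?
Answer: 0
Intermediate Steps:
j = 0 (j = (0*0)*(2 - 1*3) = 0*(2 - 3) = 0*(-1) = 0)
j*(-229 + 471) = 0*(-229 + 471) = 0*242 = 0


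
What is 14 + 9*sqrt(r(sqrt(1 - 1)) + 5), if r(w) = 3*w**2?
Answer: 14 + 9*sqrt(5) ≈ 34.125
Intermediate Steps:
14 + 9*sqrt(r(sqrt(1 - 1)) + 5) = 14 + 9*sqrt(3*(sqrt(1 - 1))**2 + 5) = 14 + 9*sqrt(3*(sqrt(0))**2 + 5) = 14 + 9*sqrt(3*0**2 + 5) = 14 + 9*sqrt(3*0 + 5) = 14 + 9*sqrt(0 + 5) = 14 + 9*sqrt(5)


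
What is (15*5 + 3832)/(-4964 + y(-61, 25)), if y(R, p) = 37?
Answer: -3907/4927 ≈ -0.79298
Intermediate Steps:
(15*5 + 3832)/(-4964 + y(-61, 25)) = (15*5 + 3832)/(-4964 + 37) = (75 + 3832)/(-4927) = 3907*(-1/4927) = -3907/4927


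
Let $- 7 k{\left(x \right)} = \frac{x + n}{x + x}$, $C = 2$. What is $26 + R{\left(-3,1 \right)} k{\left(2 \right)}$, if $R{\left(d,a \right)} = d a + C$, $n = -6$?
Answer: $\frac{181}{7} \approx 25.857$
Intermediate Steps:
$k{\left(x \right)} = - \frac{-6 + x}{14 x}$ ($k{\left(x \right)} = - \frac{\left(x - 6\right) \frac{1}{x + x}}{7} = - \frac{\left(-6 + x\right) \frac{1}{2 x}}{7} = - \frac{\frac{1}{2} \frac{1}{x} \left(-6 + x\right)}{7} = - \frac{-6 + x}{14 x}$)
$R{\left(d,a \right)} = 2 + a d$ ($R{\left(d,a \right)} = d a + 2 = a d + 2 = 2 + a d$)
$26 + R{\left(-3,1 \right)} k{\left(2 \right)} = 26 + \left(2 + 1 \left(-3\right)\right) \frac{6 - 2}{14 \cdot 2} = 26 + \left(2 - 3\right) \frac{1}{14} \cdot \frac{1}{2} \left(6 - 2\right) = 26 - \frac{1}{14} \cdot \frac{1}{2} \cdot 4 = 26 - \frac{1}{7} = \frac{181}{7}$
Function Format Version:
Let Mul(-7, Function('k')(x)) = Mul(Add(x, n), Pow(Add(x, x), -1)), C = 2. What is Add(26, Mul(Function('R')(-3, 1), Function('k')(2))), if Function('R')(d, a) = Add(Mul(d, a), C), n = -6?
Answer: Rational(181, 7) ≈ 25.857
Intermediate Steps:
Function('k')(x) = Mul(Rational(-1, 14), Pow(x, -1), Add(-6, x)) (Function('k')(x) = Mul(Rational(-1, 7), Mul(Add(x, -6), Pow(Add(x, x), -1))) = Mul(Rational(-1, 7), Mul(Add(-6, x), Pow(Mul(2, x), -1))) = Mul(Rational(-1, 7), Mul(Add(-6, x), Mul(Rational(1, 2), Pow(x, -1)))) = Mul(Rational(-1, 7), Mul(Rational(1, 2), Pow(x, -1), Add(-6, x))) = Mul(Rational(-1, 14), Pow(x, -1), Add(-6, x)))
Function('R')(d, a) = Add(2, Mul(a, d)) (Function('R')(d, a) = Add(Mul(d, a), 2) = Add(Mul(a, d), 2) = Add(2, Mul(a, d)))
Add(26, Mul(Function('R')(-3, 1), Function('k')(2))) = Add(26, Mul(Add(2, Mul(1, -3)), Mul(Rational(1, 14), Pow(2, -1), Add(6, Mul(-1, 2))))) = Add(26, Mul(Add(2, -3), Mul(Rational(1, 14), Rational(1, 2), Add(6, -2)))) = Add(26, Mul(-1, Mul(Rational(1, 14), Rational(1, 2), 4))) = Add(26, Mul(-1, Rational(1, 7))) = Add(26, Rational(-1, 7)) = Rational(181, 7)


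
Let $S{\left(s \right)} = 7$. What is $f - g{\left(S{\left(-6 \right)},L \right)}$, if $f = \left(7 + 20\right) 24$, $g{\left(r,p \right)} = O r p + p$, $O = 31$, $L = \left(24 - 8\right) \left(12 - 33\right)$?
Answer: $73896$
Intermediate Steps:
$L = -336$ ($L = 16 \left(-21\right) = -336$)
$g{\left(r,p \right)} = p + 31 p r$ ($g{\left(r,p \right)} = 31 r p + p = 31 p r + p = p + 31 p r$)
$f = 648$ ($f = 27 \cdot 24 = 648$)
$f - g{\left(S{\left(-6 \right)},L \right)} = 648 - - 336 \left(1 + 31 \cdot 7\right) = 648 - - 336 \left(1 + 217\right) = 648 - \left(-336\right) 218 = 648 - -73248 = 648 + 73248 = 73896$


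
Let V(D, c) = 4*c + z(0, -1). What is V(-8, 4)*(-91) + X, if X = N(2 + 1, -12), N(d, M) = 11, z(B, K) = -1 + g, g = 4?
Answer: -1718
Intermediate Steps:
z(B, K) = 3 (z(B, K) = -1 + 4 = 3)
X = 11
V(D, c) = 3 + 4*c (V(D, c) = 4*c + 3 = 3 + 4*c)
V(-8, 4)*(-91) + X = (3 + 4*4)*(-91) + 11 = (3 + 16)*(-91) + 11 = 19*(-91) + 11 = -1729 + 11 = -1718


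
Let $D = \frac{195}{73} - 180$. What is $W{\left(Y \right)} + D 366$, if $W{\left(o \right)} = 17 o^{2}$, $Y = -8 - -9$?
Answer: $- \frac{4736629}{73} \approx -64885.0$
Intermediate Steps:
$Y = 1$ ($Y = -8 + 9 = 1$)
$D = - \frac{12945}{73}$ ($D = 195 \cdot \frac{1}{73} - 180 = \frac{195}{73} - 180 = - \frac{12945}{73} \approx -177.33$)
$W{\left(Y \right)} + D 366 = 17 \cdot 1^{2} - \frac{4737870}{73} = 17 \cdot 1 - \frac{4737870}{73} = 17 - \frac{4737870}{73} = - \frac{4736629}{73}$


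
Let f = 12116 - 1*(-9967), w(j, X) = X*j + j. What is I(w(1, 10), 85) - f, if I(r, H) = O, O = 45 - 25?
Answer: -22063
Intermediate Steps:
w(j, X) = j + X*j
O = 20
f = 22083 (f = 12116 + 9967 = 22083)
I(r, H) = 20
I(w(1, 10), 85) - f = 20 - 1*22083 = 20 - 22083 = -22063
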